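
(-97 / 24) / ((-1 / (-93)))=-3007 / 8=-375.88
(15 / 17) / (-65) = -3 / 221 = -0.01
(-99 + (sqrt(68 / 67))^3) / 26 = -99 / 26 + 68 * sqrt(1139) / 58357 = -3.77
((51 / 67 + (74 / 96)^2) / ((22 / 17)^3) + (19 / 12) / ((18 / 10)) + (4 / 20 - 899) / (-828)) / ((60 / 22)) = 1469026662563 / 1546582118400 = 0.95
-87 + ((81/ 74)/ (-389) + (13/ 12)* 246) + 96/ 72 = 7808081/ 43179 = 180.83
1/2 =0.50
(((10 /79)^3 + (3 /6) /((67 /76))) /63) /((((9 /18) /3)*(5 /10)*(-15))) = -25069976 /3468529365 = -0.01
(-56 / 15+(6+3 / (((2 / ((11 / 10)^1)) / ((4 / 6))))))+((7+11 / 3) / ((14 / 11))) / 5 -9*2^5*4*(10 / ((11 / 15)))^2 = -1814357287 / 8470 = -214209.83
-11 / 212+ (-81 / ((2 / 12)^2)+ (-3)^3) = -623927 / 212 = -2943.05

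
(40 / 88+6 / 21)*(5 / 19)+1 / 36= 617 / 2772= 0.22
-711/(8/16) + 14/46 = -32699/23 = -1421.70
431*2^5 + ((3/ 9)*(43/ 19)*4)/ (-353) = 277508660/ 20121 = 13791.99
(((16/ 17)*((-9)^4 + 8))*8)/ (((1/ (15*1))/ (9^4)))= 82750481280/ 17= 4867675369.41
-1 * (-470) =470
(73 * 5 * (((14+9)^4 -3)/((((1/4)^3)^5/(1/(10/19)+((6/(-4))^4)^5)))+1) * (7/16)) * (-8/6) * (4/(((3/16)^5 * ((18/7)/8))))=-74994370948215898787421356032/6561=-11430326314314265933153690.00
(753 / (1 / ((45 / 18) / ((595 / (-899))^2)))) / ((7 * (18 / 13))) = 2637159863 / 5947620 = 443.40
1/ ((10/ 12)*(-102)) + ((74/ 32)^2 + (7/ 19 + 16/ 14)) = 6.85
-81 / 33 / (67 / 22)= -54 / 67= -0.81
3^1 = 3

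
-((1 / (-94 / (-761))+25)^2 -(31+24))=-9192341 / 8836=-1040.33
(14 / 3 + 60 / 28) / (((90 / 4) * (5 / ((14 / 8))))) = 143 / 1350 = 0.11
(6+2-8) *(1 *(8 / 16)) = 0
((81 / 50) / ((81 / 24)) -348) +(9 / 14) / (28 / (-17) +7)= -11064687 / 31850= -347.40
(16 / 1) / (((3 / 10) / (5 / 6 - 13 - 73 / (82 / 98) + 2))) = -5195.23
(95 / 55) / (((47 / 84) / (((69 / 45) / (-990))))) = -6118 / 1279575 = -0.00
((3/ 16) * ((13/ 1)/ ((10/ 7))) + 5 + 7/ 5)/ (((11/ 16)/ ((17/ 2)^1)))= 22049/ 220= 100.22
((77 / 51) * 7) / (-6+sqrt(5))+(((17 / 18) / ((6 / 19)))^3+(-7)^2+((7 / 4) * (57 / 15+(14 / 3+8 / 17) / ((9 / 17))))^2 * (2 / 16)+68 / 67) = 321419877964253 / 2223958550400 - 539 * sqrt(5) / 1581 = 143.76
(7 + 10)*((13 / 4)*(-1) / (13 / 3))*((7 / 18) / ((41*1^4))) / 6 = -119 / 5904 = -0.02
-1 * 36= -36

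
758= 758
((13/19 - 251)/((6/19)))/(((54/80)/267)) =-8465680/27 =-313543.70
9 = 9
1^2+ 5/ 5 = 2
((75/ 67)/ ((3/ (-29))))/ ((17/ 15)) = -10875/ 1139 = -9.55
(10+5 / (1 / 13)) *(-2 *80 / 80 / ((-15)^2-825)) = 1 / 4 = 0.25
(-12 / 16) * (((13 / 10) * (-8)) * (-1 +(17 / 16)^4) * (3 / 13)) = 32373 / 65536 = 0.49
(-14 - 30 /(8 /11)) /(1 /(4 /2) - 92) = 221 /366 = 0.60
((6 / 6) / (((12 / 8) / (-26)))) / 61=-0.28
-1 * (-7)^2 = -49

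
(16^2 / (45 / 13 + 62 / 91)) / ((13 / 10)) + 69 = 43933 / 377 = 116.53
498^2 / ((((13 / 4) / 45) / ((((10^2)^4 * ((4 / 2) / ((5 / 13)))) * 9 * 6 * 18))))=1735631193600000000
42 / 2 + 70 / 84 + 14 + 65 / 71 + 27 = 27157 / 426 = 63.75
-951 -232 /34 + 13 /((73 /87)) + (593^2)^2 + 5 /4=613833438642241 /4964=123657018259.92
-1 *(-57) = 57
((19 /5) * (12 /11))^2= 51984 /3025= 17.18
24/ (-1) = -24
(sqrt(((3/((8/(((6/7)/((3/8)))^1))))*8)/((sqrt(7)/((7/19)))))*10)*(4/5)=32*sqrt(57)*7^(3/4)/133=7.82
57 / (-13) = -57 / 13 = -4.38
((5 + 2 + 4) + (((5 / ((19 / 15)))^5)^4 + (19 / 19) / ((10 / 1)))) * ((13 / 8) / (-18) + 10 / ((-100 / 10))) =-16596009147306258028367160128799011279959 / 18043187259622059932810688480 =-919793654441.84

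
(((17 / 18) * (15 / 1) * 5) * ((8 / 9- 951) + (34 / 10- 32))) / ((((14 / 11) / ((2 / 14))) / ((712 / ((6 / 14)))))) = -7329910060 / 567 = -12927530.97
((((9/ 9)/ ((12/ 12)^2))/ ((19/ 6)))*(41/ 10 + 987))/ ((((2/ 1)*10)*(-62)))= -29733/ 117800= -0.25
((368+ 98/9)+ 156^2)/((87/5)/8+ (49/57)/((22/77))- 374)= -169049840/2522703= -67.01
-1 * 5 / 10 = -1 / 2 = -0.50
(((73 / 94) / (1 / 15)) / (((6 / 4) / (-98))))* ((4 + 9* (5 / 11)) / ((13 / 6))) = -19101180 / 6721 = -2842.01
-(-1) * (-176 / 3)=-176 / 3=-58.67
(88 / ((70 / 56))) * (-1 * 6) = -2112 / 5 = -422.40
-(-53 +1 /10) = 529 /10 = 52.90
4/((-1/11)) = -44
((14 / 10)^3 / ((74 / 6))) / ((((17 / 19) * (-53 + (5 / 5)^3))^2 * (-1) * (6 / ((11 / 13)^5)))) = -0.00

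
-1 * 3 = -3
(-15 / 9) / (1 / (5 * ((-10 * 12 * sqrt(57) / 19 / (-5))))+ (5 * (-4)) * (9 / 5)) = 200 * sqrt(57) / 55987181+ 2592000 / 55987181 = 0.05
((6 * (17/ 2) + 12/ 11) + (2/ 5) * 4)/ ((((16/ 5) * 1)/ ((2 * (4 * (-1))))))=-2953/ 22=-134.23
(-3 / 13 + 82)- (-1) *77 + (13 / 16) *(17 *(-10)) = 2147 / 104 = 20.64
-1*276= -276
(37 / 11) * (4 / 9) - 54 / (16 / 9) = -28.88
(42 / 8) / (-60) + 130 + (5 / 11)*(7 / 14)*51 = 124523 / 880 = 141.50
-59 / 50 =-1.18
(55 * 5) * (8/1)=2200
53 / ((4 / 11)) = 583 / 4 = 145.75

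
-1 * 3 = -3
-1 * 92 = -92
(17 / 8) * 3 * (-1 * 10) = -255 / 4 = -63.75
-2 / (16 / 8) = -1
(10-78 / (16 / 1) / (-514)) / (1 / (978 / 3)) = 6708917 / 2056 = 3263.09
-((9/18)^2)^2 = -1/16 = -0.06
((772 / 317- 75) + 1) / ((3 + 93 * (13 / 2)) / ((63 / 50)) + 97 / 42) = -952812 / 6449999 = -0.15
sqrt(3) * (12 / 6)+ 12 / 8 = 3 / 2+ 2 * sqrt(3) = 4.96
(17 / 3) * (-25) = -425 / 3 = -141.67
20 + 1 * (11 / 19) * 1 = 391 / 19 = 20.58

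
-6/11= -0.55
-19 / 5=-3.80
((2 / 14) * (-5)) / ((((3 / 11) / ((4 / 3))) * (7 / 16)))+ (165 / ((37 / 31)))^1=2125475 / 16317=130.26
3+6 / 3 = 5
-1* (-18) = 18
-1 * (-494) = 494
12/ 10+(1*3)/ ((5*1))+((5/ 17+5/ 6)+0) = 1493/ 510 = 2.93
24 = 24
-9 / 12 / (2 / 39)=-117 / 8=-14.62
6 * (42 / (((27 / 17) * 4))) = 119 / 3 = 39.67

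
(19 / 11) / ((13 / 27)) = 513 / 143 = 3.59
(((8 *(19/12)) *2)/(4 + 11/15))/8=95/142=0.67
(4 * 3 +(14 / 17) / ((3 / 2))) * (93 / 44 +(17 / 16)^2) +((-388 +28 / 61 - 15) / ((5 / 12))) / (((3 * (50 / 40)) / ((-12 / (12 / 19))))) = 1689007943 / 342210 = 4935.59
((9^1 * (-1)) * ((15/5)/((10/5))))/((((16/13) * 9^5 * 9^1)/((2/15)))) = -13/4723920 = -0.00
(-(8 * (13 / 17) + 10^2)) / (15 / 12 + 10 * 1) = -7216 / 765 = -9.43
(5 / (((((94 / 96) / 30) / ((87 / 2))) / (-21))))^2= 43259559840000 / 2209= 19583322698.05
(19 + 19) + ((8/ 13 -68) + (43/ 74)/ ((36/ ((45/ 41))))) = -4633157/ 157768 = -29.37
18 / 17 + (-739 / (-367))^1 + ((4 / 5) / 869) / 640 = 13326295039 / 4337352800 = 3.07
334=334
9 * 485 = 4365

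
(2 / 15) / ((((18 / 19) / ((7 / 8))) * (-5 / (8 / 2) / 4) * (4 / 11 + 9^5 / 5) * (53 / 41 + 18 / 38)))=-0.00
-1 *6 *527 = -3162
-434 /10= -217 /5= -43.40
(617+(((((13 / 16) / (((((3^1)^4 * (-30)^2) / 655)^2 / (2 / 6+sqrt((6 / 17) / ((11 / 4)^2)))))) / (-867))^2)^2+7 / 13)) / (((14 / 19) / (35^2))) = 962336531377225648303844093 * sqrt(102) / 3926686046041665009099947123362276005047345086464000000+27671271750037018819163130819476161372372303893052792501613456257 / 26952773020029988622462037054758662498644976673488896000000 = 1026657.69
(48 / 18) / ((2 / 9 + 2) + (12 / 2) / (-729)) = 324 / 269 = 1.20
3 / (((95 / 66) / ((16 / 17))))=3168 / 1615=1.96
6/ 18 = 1/ 3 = 0.33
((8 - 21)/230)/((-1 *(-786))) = -13/180780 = -0.00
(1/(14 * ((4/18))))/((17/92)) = 207/119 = 1.74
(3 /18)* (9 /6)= 1 /4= 0.25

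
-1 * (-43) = 43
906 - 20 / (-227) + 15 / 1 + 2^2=209995 / 227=925.09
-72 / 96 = -3 / 4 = -0.75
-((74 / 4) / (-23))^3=50653 / 97336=0.52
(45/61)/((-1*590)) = -9/7198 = -0.00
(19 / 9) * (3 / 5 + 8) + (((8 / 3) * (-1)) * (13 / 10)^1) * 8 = -431 / 45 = -9.58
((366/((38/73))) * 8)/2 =53436/19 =2812.42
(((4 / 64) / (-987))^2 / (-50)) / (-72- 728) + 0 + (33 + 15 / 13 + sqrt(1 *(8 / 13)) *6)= 12 *sqrt(26) / 13 + 4429117808640013 / 129681377280000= 38.86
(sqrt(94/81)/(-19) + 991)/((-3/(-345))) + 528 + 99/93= 114487.54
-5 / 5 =-1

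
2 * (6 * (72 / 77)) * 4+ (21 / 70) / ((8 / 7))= 278097 / 6160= 45.15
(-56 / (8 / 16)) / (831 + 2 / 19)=-2128 / 15791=-0.13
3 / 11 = 0.27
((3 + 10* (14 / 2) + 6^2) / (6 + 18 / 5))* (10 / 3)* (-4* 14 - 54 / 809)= -61800275 / 29124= -2121.97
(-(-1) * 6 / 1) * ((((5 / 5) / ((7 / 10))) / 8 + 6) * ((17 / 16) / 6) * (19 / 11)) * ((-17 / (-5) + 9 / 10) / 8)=2402797 / 394240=6.09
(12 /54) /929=2 /8361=0.00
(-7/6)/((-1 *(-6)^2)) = 7/216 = 0.03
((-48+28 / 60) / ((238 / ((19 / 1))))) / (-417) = 13547 / 1488690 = 0.01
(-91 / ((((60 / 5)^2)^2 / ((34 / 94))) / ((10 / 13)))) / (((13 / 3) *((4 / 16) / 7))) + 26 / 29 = 13604719 / 15309216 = 0.89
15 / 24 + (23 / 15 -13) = -1301 / 120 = -10.84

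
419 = 419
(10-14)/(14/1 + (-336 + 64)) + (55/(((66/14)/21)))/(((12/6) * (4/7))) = 221251/1032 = 214.39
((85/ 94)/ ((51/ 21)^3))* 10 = 8575/ 13583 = 0.63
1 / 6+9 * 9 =487 / 6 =81.17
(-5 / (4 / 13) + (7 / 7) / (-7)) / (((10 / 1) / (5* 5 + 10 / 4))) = -5049 / 112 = -45.08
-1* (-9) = 9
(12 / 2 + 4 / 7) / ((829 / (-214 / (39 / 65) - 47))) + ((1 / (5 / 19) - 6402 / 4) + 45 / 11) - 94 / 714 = -17318524787 / 10851610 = -1595.94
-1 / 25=-0.04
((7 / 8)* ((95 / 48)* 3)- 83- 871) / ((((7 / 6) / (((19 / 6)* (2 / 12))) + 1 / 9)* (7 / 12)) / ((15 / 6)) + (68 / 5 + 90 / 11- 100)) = 3426627105 / 280530112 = 12.21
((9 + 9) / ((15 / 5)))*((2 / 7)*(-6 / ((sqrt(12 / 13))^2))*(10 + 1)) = -858 / 7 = -122.57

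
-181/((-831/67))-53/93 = 14.02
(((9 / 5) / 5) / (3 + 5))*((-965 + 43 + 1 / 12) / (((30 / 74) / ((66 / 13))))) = -1039071 / 2000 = -519.54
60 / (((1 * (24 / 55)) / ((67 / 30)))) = 3685 / 12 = 307.08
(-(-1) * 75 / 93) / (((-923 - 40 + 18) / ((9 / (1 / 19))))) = -95 / 651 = -0.15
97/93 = 1.04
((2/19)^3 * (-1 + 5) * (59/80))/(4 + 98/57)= 177/294215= 0.00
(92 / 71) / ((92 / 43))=43 / 71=0.61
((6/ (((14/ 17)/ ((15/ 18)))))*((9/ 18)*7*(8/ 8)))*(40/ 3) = 850/ 3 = 283.33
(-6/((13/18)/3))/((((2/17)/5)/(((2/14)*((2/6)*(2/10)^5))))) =-918/56875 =-0.02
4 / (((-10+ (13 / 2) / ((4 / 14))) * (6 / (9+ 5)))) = 112 / 153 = 0.73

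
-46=-46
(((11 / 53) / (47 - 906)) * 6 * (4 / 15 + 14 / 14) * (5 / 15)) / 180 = -209 / 61461450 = -0.00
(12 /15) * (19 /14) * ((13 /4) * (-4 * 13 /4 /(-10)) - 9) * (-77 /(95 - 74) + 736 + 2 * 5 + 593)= -7268887 /1050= -6922.75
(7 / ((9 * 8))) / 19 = 7 / 1368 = 0.01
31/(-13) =-2.38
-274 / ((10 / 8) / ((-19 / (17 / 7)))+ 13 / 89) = 12973352 / 649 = 19989.76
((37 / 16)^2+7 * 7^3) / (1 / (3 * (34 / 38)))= 31417275 / 4864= 6459.14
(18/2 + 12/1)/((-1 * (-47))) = 21/47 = 0.45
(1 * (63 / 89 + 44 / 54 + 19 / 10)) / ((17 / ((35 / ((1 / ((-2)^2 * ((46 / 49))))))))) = 7566724 / 285957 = 26.46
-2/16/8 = -1/64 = -0.02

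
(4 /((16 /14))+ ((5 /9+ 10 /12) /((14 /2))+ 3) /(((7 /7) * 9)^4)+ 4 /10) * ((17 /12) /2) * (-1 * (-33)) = 376860913 /4133430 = 91.17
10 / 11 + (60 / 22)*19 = 580 / 11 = 52.73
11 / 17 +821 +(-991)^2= 16709345 / 17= 982902.65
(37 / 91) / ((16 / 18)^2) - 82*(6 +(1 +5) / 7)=-3271755 / 5824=-561.77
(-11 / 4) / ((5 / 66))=-363 / 10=-36.30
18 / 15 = 6 / 5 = 1.20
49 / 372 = 0.13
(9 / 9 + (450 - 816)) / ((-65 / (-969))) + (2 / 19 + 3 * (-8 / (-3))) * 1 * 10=-1323983 / 247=-5360.26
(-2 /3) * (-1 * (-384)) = -256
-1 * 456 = -456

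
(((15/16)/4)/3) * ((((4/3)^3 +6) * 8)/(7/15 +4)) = 2825/2412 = 1.17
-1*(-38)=38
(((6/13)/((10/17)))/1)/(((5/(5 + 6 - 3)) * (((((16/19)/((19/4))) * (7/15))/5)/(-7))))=-55233/104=-531.09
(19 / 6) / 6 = 19 / 36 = 0.53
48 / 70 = 24 / 35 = 0.69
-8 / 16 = -1 / 2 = -0.50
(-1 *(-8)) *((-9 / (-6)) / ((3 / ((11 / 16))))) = 11 / 4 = 2.75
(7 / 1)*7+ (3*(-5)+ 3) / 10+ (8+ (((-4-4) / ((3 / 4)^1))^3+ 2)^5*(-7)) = 1311403357027378773728893 / 71744535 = 18278790949406512.62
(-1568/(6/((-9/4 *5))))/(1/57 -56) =-167580/3191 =-52.52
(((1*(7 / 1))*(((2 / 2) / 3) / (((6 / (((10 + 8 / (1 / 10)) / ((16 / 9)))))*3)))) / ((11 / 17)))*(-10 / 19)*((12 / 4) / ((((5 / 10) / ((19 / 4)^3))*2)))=-1716.22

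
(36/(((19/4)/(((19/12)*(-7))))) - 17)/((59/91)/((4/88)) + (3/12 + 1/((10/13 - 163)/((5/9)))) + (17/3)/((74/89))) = -18859932/3982177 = -4.74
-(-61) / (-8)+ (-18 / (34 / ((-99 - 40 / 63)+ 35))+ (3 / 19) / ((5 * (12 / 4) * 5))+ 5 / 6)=37210081 / 1356600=27.43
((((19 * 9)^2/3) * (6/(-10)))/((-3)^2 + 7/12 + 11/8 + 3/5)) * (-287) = 10600632/73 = 145214.14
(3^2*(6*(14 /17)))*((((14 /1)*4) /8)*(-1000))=-5292000 /17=-311294.12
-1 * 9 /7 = -9 /7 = -1.29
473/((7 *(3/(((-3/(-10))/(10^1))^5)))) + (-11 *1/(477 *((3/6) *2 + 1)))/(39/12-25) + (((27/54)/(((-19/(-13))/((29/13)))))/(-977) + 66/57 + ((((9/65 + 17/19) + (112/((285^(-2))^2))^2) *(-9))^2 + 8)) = 4181181417705366177909275418118184743520569493212038560171957612732426291/173150656259490000000000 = 24147649844533609620001950000000000000000000000000.00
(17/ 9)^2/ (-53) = -289/ 4293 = -0.07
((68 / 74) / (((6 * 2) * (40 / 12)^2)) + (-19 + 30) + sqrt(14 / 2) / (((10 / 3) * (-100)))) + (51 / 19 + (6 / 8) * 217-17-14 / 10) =22220579 / 140600-3 * sqrt(7) / 1000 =158.03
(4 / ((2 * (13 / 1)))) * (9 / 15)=6 / 65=0.09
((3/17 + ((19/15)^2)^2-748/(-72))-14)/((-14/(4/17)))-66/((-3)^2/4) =-3002674039/102414375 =-29.32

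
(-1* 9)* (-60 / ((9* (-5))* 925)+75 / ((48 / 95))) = -1335.95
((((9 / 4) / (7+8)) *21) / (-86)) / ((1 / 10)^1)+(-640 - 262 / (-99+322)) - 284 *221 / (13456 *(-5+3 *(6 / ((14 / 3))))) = -637.46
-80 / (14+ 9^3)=-80 / 743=-0.11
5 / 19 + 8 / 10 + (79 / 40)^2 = 150899 / 30400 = 4.96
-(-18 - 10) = 28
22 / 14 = 11 / 7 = 1.57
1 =1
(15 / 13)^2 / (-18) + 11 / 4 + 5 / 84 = 19417 / 7098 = 2.74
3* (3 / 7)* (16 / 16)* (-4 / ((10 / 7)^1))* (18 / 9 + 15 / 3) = -126 / 5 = -25.20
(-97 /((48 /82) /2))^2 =15816529 /144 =109837.01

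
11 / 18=0.61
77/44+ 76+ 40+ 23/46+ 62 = 721/4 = 180.25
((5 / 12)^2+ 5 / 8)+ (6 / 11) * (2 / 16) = 1373 / 1584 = 0.87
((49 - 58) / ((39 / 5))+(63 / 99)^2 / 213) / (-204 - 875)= 385958 / 361517871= 0.00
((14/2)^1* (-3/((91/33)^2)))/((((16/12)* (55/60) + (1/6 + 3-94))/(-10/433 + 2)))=50337936/826241507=0.06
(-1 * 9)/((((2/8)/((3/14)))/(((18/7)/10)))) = -486/245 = -1.98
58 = 58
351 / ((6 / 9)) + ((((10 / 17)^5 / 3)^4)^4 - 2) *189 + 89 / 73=9508681741934217305684578705730539325618701118871256093764475422249058778819727009174857597673080001786351257 / 63510111822242359057136578805776052954862087165707643976833954510652938455907413117687415218457828823862358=149.72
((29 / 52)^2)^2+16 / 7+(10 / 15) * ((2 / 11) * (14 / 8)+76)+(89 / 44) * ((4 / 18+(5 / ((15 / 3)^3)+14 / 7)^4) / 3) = 386482877171382703 / 5937831900000000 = 65.09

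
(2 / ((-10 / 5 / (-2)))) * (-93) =-186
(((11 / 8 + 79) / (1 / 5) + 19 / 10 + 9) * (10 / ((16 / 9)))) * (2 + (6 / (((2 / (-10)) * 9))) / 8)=941127 / 256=3676.28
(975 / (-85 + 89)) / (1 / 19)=18525 / 4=4631.25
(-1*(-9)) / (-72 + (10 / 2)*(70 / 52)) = -234 / 1697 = -0.14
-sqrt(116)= -2 * sqrt(29)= -10.77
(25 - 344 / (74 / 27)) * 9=-33471 / 37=-904.62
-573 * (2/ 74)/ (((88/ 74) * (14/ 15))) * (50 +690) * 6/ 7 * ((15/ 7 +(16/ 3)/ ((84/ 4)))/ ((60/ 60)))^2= -4028366675/ 79233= -50842.03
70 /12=35 /6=5.83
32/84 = 8/21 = 0.38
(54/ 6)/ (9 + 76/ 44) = 99/ 118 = 0.84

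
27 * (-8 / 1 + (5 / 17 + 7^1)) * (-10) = 3240 / 17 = 190.59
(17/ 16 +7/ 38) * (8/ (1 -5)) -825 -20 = -128819/ 152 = -847.49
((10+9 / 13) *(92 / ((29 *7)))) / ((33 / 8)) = 102304 / 87087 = 1.17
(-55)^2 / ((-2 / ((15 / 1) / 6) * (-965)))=3025 / 772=3.92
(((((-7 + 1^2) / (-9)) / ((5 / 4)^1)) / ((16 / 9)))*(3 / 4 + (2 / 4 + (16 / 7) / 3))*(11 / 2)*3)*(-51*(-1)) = 284427 / 560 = 507.91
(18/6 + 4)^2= 49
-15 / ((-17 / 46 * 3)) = 230 / 17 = 13.53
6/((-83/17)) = -1.23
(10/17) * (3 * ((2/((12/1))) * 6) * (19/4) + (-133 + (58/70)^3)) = -20268069/291550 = -69.52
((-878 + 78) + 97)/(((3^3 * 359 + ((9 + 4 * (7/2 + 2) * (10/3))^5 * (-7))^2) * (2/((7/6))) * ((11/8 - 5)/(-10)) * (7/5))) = -691857450/600528488659847422071305191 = -0.00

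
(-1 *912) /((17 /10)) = -536.47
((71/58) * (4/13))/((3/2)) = 284/1131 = 0.25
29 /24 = 1.21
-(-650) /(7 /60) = 5571.43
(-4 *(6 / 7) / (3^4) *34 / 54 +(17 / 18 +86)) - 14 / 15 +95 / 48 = 35910271 / 408240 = 87.96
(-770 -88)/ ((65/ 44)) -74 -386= -5204/ 5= -1040.80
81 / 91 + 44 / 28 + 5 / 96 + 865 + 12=1097633 / 1248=879.51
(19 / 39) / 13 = 19 / 507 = 0.04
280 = 280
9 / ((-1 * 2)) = -9 / 2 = -4.50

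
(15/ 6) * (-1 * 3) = -15/ 2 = -7.50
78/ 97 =0.80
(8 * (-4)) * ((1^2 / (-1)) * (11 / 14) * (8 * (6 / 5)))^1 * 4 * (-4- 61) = -439296 / 7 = -62756.57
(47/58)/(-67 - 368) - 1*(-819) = 20663323/25230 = 819.00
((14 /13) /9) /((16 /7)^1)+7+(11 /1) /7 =56503 /6552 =8.62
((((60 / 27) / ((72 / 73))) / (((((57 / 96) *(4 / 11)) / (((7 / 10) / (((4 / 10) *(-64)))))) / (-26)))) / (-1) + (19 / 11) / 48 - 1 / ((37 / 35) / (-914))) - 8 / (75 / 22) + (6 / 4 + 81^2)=7417.37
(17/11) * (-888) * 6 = -90576/11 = -8234.18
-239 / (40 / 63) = -15057 / 40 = -376.42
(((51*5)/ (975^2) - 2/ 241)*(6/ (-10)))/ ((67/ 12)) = 1471836/ 1705526875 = 0.00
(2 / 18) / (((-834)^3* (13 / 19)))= -19 / 67870963368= -0.00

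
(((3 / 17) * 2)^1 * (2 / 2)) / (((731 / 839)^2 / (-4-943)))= -3999679122 / 9084137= -440.29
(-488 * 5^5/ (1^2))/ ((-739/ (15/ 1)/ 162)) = 3705750000/ 739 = 5014546.68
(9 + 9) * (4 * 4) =288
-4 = -4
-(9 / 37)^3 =-729 / 50653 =-0.01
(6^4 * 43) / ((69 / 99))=1839024 / 23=79957.57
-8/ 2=-4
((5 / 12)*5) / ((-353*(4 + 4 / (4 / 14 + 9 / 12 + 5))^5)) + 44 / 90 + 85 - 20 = 1264287669316232812177 / 19305377484082974720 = 65.49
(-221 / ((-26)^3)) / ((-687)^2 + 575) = 17 / 638879488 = 0.00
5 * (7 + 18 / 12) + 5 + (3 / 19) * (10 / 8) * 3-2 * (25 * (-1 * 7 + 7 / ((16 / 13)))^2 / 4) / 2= 726205 / 19456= 37.33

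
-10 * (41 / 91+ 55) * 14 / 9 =-33640 / 39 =-862.56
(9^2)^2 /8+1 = 6569 /8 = 821.12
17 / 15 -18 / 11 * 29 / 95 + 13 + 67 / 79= 3586663 / 247665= 14.48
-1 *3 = -3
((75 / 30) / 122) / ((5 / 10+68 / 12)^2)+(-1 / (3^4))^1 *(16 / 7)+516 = 24431084519 / 47349603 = 515.97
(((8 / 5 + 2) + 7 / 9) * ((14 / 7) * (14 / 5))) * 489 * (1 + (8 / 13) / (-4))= 9890188 / 975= 10143.78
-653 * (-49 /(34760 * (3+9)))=31997 /417120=0.08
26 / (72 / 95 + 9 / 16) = 39520 / 2007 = 19.69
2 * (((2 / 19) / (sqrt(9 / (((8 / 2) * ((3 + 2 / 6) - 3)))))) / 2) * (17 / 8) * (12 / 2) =17 * sqrt(3) / 57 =0.52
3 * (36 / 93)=36 / 31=1.16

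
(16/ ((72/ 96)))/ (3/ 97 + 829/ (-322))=-1998976/ 238341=-8.39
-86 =-86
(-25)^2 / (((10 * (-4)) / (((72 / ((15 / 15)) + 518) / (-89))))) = 36875 / 356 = 103.58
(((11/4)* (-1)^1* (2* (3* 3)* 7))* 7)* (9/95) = -229.78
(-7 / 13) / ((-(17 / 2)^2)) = 28 / 3757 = 0.01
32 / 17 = 1.88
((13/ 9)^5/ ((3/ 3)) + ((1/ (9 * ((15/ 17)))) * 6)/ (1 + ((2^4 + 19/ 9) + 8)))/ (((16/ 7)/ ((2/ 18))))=1592447941/ 5186864160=0.31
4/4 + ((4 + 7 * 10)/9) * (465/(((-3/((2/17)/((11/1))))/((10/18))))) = -99553/15147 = -6.57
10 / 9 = 1.11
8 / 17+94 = 1606 / 17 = 94.47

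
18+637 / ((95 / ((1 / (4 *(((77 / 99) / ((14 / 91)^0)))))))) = 7659 / 380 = 20.16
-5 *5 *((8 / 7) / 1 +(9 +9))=-478.57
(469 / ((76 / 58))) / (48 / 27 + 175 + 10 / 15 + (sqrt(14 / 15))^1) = 977435865 / 484563346 - 367227 *sqrt(210) / 484563346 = 2.01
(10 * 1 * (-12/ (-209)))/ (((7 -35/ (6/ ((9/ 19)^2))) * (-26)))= -2280/ 587587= -0.00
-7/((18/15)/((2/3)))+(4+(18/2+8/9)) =10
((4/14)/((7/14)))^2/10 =8/245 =0.03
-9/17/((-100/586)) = 2637/850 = 3.10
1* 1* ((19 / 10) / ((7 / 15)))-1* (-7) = 155 / 14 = 11.07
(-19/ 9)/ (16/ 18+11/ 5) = -95/ 139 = -0.68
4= 4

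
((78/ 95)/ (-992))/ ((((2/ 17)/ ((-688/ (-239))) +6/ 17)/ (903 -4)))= -826761/ 437570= -1.89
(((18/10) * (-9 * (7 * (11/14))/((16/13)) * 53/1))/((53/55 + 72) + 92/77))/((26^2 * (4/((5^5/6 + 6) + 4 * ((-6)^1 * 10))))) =-695316699/126690304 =-5.49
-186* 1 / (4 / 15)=-1395 / 2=-697.50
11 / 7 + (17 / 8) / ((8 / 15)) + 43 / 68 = 47129 / 7616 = 6.19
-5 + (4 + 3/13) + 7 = 81/13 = 6.23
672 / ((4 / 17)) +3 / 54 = 51409 / 18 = 2856.06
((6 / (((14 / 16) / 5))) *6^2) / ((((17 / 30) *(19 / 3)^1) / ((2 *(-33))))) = -51321600 / 2261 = -22698.63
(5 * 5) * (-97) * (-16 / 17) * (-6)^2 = 1396800 / 17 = 82164.71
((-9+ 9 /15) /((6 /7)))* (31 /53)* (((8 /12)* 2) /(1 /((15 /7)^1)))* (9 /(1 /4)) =-31248 /53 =-589.58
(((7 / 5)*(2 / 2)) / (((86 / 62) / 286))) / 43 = 62062 / 9245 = 6.71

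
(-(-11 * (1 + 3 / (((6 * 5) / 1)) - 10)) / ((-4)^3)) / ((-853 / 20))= -979 / 27296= -0.04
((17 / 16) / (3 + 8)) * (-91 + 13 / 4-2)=-6103 / 704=-8.67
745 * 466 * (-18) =-6249060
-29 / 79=-0.37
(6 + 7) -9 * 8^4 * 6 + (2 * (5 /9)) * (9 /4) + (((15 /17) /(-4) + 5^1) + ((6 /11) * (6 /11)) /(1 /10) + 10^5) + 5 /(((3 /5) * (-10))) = -2990752409 /24684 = -121161.58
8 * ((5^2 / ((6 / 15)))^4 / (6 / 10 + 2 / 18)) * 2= 10986328125 / 32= 343322753.91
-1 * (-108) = 108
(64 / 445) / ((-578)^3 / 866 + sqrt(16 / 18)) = -3010051404576 / 4666804120126953005-8999472 *sqrt(2) / 4666804120126953005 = -0.00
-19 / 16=-1.19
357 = 357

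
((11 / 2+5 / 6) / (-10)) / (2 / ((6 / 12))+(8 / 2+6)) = -19 / 420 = -0.05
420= 420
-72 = -72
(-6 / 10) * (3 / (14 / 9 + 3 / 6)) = -162 / 185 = -0.88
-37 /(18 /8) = -148 /9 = -16.44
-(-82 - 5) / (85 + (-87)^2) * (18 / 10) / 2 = 783 / 76540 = 0.01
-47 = -47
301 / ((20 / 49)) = 737.45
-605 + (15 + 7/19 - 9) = -11374/19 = -598.63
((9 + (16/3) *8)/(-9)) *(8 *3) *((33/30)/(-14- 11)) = 6.06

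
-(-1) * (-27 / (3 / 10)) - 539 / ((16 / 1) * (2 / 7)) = -6653 / 32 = -207.91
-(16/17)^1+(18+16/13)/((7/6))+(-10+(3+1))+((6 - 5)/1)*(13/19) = 300589/29393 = 10.23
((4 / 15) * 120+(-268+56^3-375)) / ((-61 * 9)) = -19445 / 61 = -318.77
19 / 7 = 2.71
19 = 19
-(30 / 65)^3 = -216 / 2197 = -0.10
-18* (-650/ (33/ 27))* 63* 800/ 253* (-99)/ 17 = -47764080000/ 4301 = -11105342.94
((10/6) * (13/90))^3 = 0.01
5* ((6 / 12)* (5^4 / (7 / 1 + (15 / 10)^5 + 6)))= 50000 / 659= 75.87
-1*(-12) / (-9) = -4 / 3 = -1.33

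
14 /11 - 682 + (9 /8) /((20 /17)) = -1196397 /1760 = -679.77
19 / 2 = 9.50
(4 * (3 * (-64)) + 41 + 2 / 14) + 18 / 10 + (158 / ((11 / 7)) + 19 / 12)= -2877929 / 4620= -622.93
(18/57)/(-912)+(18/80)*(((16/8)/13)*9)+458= 86034177/187720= 458.31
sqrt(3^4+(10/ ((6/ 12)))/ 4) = sqrt(86) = 9.27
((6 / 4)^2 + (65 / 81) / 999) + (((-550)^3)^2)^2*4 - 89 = 992025335218307027343749999999971921367 / 323676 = 3064871461641601562500000000000000.00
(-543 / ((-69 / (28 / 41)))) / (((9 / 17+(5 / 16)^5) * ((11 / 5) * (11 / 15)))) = 6775583539200 / 1082872727827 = 6.26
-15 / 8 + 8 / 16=-11 / 8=-1.38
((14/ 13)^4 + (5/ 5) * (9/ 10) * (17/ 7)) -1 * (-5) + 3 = 23053113/ 1999270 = 11.53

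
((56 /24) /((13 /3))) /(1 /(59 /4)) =413 /52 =7.94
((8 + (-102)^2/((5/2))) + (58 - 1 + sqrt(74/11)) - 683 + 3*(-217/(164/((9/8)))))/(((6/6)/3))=3*sqrt(814)/11 + 69650163/6560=10625.18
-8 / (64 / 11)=-11 / 8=-1.38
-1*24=-24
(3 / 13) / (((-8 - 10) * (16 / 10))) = -5 / 624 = -0.01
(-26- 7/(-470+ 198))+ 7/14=-6929/272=-25.47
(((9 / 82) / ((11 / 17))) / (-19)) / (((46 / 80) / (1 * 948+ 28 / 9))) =-2910400 / 197087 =-14.77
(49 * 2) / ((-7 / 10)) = -140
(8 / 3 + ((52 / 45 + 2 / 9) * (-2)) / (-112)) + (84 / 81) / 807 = 8213531 / 3050460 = 2.69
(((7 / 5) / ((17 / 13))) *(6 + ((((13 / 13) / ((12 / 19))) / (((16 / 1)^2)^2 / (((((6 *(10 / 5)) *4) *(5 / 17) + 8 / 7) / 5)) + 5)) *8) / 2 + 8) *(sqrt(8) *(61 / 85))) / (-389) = -2273357239426 *sqrt(2) / 41107089965625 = -0.08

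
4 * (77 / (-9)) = -308 / 9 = -34.22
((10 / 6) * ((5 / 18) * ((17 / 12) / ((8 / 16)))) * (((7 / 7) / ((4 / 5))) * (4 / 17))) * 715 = 89375 / 324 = 275.85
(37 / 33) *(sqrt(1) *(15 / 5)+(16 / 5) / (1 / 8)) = 481 / 15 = 32.07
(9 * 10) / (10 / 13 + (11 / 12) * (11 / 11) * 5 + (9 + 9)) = 14040 / 3643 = 3.85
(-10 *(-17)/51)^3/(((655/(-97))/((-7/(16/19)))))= 322525/7074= 45.59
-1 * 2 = -2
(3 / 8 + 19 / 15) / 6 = 0.27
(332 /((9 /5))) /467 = 1660 /4203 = 0.39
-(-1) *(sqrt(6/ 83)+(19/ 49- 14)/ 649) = -667/ 31801+sqrt(498)/ 83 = 0.25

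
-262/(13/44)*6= -69168/13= -5320.62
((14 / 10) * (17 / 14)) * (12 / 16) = 51 / 40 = 1.28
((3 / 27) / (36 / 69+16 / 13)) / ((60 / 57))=5681 / 94320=0.06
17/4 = 4.25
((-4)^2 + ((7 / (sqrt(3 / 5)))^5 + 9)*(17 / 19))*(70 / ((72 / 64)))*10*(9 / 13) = 2559200 / 247 + 40000660000*sqrt(15) / 6669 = 23240514.08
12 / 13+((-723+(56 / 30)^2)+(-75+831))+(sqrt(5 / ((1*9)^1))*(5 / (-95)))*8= 109417 / 2925 - 8*sqrt(5) / 57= 37.09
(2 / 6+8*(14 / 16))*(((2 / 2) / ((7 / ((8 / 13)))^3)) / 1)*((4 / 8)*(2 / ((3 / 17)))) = 191488 / 6782139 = 0.03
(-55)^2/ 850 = 3.56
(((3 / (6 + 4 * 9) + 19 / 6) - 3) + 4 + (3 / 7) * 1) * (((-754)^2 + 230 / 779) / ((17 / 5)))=31001193580 / 39729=780316.48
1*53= 53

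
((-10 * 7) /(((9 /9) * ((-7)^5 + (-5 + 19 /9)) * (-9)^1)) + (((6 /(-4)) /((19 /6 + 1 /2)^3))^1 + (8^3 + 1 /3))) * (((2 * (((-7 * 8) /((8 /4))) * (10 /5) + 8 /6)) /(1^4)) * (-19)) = 1928681583325204 /1812290931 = 1064222.94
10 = 10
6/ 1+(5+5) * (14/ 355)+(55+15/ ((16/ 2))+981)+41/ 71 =593473/ 568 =1044.85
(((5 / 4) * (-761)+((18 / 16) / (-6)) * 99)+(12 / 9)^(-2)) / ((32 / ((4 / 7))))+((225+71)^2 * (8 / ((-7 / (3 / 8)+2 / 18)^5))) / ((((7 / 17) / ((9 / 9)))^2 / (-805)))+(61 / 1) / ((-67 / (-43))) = 2991792590847311831 / 1949418919989856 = 1534.71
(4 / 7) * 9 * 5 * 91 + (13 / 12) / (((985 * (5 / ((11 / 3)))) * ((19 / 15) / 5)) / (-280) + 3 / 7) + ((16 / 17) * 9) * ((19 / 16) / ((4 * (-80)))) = 92475765001 / 39543360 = 2338.59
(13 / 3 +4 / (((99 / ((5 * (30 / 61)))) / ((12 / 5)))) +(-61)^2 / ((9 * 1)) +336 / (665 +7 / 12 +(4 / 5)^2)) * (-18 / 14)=-505152986000 / 938775299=-538.10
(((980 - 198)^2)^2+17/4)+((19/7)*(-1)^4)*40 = 10470924875287/28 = 373961602688.82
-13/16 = -0.81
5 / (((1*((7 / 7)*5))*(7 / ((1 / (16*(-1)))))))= -1 / 112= -0.01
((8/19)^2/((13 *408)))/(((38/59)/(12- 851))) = -198004/4547517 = -0.04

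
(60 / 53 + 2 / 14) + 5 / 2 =2801 / 742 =3.77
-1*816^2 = -665856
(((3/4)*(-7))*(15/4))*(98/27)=-1715/24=-71.46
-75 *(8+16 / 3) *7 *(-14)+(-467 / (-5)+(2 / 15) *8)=1471417 / 15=98094.47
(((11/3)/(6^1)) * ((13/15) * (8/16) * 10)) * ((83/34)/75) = 11869/137700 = 0.09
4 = 4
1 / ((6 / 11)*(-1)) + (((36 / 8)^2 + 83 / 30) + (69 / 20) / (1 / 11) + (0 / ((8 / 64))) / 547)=887 / 15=59.13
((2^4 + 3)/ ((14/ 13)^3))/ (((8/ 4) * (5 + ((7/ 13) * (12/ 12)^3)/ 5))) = 2713295/ 1822016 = 1.49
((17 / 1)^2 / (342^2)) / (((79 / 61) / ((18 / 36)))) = 17629 / 18480312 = 0.00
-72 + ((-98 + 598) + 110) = 538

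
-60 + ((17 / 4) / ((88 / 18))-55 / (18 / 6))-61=-73109 / 528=-138.46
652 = 652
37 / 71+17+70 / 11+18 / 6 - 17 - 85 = -58665 / 781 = -75.12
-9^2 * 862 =-69822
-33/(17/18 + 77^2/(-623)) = 52866/13733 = 3.85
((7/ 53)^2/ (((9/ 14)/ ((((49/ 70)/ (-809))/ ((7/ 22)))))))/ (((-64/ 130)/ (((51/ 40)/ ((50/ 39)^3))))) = 0.00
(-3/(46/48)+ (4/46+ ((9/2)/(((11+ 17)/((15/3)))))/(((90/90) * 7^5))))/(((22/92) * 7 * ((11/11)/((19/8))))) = -1251765695/289887136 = -4.32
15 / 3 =5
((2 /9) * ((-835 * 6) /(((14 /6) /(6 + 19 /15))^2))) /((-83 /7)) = 7936508 /8715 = 910.67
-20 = -20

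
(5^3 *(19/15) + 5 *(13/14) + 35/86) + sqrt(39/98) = sqrt(78)/14 + 147535/903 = 164.01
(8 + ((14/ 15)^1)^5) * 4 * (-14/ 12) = -92579536/ 2278125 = -40.64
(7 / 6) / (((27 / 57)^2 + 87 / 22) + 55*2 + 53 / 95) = 138985 / 13668597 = 0.01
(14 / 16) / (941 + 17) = 7 / 7664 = 0.00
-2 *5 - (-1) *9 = -1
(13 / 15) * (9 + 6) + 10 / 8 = 57 / 4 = 14.25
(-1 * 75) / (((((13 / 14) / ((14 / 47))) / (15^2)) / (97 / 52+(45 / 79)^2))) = -587641044375 / 49572263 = -11854.23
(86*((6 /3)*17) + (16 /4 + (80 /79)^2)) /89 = 18280048 /555449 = 32.91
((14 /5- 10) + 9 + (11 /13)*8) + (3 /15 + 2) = 140 /13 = 10.77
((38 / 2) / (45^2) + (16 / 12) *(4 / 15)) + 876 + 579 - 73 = 2799289 / 2025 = 1382.36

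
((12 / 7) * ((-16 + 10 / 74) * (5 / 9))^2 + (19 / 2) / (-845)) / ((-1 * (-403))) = 58227244921 / 176220732870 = 0.33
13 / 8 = 1.62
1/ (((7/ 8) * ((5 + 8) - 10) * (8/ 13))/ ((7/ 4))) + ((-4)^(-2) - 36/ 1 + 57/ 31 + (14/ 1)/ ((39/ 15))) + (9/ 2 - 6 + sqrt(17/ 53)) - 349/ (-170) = -44522567/ 1644240 + sqrt(901)/ 53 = -26.51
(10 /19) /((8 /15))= 75 /76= 0.99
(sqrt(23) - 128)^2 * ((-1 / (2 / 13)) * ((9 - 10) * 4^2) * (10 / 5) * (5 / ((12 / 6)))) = 8531640 - 133120 * sqrt(23) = 7893218.91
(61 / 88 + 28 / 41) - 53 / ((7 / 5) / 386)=-369027565 / 25256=-14611.48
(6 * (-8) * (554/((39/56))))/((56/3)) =-26592/13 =-2045.54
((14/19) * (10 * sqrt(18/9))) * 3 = 420 * sqrt(2)/19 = 31.26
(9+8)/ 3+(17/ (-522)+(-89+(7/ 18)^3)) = -83.31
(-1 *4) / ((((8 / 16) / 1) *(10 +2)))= -2 / 3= -0.67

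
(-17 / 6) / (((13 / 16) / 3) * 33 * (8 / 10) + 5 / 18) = -510 / 1337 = -0.38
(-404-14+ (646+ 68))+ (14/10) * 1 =297.40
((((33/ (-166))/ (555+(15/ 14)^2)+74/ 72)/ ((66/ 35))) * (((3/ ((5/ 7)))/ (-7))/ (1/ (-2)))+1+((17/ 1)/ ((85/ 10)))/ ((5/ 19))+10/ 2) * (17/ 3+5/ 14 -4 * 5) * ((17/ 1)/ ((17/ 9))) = -9992349111989/ 5573207640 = -1792.93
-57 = -57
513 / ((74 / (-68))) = -17442 / 37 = -471.41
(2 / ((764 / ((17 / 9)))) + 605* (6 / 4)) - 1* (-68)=1676893 / 1719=975.50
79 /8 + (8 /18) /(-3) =2101 /216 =9.73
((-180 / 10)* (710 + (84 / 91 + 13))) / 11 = -169398 / 143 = -1184.60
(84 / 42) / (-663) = -2 / 663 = -0.00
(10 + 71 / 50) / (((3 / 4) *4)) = 571 / 150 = 3.81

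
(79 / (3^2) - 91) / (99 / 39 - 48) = 9620 / 5319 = 1.81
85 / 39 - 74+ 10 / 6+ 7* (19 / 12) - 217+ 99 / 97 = -4162055 / 15132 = -275.05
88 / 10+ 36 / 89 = 4096 / 445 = 9.20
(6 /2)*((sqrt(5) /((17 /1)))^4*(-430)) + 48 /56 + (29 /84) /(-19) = 60363619 /133299516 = 0.45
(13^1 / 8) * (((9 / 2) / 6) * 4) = 39 / 8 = 4.88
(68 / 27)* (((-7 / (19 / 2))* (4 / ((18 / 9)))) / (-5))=0.74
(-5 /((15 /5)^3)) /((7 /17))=-85 /189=-0.45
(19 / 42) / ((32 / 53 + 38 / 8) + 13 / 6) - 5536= -185348802 / 33481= -5535.94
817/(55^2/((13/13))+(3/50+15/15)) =40850/151303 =0.27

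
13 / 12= 1.08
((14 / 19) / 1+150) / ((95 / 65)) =37232 / 361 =103.14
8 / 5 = 1.60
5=5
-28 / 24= -7 / 6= -1.17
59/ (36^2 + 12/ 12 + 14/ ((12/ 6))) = 59/ 1304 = 0.05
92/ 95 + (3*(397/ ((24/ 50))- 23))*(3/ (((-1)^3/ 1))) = -2749597/ 380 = -7235.78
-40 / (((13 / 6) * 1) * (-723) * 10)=8 / 3133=0.00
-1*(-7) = 7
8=8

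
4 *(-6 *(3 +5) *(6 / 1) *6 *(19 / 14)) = -65664 / 7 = -9380.57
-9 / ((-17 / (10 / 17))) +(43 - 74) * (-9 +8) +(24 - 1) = 15696 / 289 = 54.31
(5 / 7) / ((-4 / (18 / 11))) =-45 / 154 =-0.29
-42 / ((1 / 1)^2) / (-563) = 0.07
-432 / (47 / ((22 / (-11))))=864 / 47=18.38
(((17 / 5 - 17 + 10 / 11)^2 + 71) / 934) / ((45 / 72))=2807916 / 7063375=0.40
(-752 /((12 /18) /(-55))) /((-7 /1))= -62040 /7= -8862.86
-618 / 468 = -103 / 78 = -1.32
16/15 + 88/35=376/105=3.58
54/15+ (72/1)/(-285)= 3.35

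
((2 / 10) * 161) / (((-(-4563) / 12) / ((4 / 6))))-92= -2097692 / 22815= -91.94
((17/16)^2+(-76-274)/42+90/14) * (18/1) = -12513/896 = -13.97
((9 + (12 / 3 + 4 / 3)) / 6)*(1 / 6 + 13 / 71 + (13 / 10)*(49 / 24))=2201041 / 306720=7.18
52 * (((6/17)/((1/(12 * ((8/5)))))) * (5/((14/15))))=224640/119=1887.73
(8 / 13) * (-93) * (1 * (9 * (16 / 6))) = -17856 / 13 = -1373.54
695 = 695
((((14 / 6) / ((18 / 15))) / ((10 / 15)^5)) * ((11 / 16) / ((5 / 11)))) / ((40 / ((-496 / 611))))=-708939 / 1564160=-0.45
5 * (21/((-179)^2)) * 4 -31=-992851/32041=-30.99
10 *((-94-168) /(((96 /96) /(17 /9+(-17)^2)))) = -762128.89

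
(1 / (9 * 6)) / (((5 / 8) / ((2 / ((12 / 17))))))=34 / 405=0.08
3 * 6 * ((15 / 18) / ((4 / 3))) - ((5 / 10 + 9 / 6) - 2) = 45 / 4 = 11.25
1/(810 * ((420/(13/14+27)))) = 391/4762800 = 0.00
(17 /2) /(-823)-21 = -34583 /1646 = -21.01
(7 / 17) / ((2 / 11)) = 77 / 34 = 2.26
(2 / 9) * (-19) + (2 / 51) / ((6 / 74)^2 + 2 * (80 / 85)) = -1662304 / 395649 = -4.20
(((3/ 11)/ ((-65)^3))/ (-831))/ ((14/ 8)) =4/ 5857476625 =0.00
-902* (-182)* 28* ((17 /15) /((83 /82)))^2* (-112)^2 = 112046307720675328 /1550025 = 72286774549.23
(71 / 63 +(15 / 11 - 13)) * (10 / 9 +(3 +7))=-728300 / 6237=-116.77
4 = 4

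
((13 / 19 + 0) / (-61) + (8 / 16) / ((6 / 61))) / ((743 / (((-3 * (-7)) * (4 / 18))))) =493801 / 15500466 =0.03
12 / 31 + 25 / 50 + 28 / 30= 1693 / 930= 1.82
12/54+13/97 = 311/873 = 0.36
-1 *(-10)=10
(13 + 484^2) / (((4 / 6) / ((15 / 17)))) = 10542105 / 34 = 310061.91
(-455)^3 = -94196375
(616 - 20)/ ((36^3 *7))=0.00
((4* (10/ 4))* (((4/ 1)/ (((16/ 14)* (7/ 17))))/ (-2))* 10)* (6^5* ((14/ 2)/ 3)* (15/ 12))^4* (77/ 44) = -196788257238384000000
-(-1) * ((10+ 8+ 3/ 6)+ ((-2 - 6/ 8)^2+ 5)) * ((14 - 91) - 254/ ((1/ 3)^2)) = -1174411/ 16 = -73400.69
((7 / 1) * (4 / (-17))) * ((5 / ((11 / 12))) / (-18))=280 / 561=0.50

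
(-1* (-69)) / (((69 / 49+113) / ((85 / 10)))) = 57477 / 11212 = 5.13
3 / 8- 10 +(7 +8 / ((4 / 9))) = 123 / 8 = 15.38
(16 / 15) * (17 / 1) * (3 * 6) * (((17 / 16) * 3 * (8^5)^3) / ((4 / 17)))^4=16846351714925750878584330000000000000000000000000000000000000.00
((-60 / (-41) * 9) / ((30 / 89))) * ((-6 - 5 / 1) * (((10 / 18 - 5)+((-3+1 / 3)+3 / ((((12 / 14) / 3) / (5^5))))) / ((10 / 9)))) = -5202869067 / 410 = -12689924.55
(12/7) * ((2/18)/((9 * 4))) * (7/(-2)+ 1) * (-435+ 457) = -55/189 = -0.29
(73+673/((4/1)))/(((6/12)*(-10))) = -193/4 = -48.25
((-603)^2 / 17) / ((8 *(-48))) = -121203 / 2176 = -55.70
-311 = -311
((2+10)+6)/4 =9/2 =4.50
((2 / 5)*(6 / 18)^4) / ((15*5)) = 2 / 30375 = 0.00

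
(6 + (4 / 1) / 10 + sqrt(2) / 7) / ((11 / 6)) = 6 *sqrt(2) / 77 + 192 / 55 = 3.60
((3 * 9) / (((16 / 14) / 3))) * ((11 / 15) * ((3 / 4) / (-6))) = -2079 / 320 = -6.50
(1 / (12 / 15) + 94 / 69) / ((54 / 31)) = 22351 / 14904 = 1.50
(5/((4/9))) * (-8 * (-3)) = 270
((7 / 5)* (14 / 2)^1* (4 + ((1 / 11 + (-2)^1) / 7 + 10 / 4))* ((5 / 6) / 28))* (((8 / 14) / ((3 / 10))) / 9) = 685 / 1782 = 0.38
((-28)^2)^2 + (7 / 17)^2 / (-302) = 53645946319 / 87278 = 614656.00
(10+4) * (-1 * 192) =-2688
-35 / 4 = -8.75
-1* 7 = -7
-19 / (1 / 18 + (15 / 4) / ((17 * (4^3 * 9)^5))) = -27305722735755264 / 79841294548997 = -342.00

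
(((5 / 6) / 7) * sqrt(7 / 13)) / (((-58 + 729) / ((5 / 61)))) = 25 * sqrt(91) / 22348326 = 0.00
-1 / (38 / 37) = -37 / 38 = -0.97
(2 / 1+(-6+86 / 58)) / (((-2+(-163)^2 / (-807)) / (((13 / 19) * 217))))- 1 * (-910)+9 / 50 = 715011057547 / 776441650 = 920.88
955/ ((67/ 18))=17190/ 67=256.57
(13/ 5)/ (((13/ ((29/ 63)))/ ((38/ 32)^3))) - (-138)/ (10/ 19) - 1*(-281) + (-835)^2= 900288641279/ 1290240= 697768.35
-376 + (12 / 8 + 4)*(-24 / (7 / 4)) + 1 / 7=-3159 / 7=-451.29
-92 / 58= -46 / 29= -1.59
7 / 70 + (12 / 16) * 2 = 8 / 5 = 1.60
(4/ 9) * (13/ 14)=26/ 63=0.41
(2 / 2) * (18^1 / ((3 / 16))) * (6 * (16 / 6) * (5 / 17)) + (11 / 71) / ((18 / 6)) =1636027 / 3621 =451.82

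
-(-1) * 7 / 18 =7 / 18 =0.39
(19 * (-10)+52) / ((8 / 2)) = -69 / 2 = -34.50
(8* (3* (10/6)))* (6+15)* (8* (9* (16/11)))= 967680/11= 87970.91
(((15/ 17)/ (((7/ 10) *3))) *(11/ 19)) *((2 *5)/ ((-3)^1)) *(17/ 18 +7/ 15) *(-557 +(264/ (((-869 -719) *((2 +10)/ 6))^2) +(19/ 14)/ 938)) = 80525298741628675/ 126350281573236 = 637.32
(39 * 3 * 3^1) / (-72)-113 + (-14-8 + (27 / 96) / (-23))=-102957 / 736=-139.89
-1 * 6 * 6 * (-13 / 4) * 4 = 468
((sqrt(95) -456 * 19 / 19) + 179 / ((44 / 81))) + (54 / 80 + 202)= sqrt(95) + 33527 / 440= 85.94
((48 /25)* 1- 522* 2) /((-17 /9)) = 234468 /425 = 551.69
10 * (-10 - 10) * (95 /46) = -413.04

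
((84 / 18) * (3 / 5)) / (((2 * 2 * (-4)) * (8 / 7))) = -49 / 320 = -0.15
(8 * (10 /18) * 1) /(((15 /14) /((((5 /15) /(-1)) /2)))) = -56 /81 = -0.69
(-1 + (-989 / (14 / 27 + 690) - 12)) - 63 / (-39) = -3106451 / 242372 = -12.82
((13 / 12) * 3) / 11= 13 / 44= 0.30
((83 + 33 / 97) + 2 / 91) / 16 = 367919 / 70616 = 5.21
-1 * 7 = -7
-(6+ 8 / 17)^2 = -12100 / 289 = -41.87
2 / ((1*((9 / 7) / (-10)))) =-140 / 9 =-15.56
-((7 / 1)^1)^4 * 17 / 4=-40817 / 4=-10204.25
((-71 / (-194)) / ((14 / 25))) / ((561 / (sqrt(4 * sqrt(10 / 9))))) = 1775 * 10^(1 / 4) * sqrt(3) / 2285514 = 0.00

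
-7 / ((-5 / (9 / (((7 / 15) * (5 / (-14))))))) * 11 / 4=-2079 / 10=-207.90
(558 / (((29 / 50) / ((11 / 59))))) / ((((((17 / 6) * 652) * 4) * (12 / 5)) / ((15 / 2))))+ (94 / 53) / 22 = 6920168737 / 44225736368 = 0.16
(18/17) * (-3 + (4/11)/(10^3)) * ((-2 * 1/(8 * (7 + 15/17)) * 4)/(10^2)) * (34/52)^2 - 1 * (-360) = 4483929455649/12455300000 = 360.00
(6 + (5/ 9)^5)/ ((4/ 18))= 357419/ 13122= 27.24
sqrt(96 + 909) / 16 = sqrt(1005) / 16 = 1.98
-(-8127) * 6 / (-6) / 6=-2709 / 2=-1354.50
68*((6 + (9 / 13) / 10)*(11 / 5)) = 295086 / 325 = 907.96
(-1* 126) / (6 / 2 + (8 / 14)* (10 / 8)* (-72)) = 294 / 113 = 2.60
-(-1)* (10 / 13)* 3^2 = 90 / 13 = 6.92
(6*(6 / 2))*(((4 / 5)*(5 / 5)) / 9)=8 / 5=1.60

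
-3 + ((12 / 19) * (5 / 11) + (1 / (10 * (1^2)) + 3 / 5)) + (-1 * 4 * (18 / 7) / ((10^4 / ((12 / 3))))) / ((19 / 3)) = -3682313 / 1828750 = -2.01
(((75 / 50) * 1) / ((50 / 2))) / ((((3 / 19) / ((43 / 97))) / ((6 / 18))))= 817 / 14550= 0.06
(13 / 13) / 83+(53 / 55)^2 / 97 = 526572 / 24354275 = 0.02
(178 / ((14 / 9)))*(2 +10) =9612 / 7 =1373.14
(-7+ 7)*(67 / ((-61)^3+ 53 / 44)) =0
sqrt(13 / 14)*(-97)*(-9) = 873*sqrt(182) / 14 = 841.24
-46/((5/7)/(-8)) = 2576/5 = 515.20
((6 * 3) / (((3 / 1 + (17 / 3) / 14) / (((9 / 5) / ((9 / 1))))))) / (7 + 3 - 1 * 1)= 84 / 715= 0.12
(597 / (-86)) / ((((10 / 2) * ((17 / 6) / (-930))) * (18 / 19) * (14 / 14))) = 351633 / 731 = 481.03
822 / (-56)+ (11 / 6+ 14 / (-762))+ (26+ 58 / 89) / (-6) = -16430797 / 949452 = -17.31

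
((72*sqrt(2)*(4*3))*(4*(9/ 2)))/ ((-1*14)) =-7776*sqrt(2)/ 7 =-1570.99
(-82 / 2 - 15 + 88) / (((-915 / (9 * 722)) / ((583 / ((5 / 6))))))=-242453376 / 1525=-158985.82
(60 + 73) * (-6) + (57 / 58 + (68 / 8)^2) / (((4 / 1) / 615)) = 4854153 / 464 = 10461.54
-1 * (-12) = 12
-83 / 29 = -2.86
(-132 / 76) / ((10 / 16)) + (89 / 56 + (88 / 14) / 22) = -687 / 760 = -0.90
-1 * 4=-4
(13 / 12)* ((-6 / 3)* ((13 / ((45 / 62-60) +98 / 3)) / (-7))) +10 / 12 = 141781 / 207858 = 0.68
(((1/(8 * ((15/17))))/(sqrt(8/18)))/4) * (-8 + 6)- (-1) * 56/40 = 1.29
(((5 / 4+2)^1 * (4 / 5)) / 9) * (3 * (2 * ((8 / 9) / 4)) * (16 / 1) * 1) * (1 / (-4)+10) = 2704 / 45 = 60.09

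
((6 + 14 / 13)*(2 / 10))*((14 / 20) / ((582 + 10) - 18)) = 23 / 13325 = 0.00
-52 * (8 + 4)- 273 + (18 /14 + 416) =-3358 /7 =-479.71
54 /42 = 9 /7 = 1.29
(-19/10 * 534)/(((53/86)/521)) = -227300838/265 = -857739.01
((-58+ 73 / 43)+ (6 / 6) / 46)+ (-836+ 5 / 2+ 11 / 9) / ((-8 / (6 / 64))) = -70679855 / 1519104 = -46.53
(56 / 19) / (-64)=-7 / 152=-0.05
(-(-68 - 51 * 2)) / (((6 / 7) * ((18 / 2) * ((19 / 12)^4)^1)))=456960 / 130321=3.51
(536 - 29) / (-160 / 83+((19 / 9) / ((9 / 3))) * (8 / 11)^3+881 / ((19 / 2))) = 28733033043 / 5161735078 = 5.57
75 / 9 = 25 / 3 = 8.33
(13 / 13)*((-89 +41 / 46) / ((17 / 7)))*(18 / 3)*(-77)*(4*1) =26214804 / 391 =67045.53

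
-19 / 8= -2.38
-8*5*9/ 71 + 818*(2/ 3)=115076/ 213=540.26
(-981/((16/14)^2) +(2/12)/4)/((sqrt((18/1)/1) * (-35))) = 144199 * sqrt(2)/40320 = 5.06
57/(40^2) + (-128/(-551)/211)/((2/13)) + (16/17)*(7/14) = 1623428109/3162299200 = 0.51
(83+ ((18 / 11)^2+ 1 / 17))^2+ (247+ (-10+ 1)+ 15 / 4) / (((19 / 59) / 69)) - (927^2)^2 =-237465803504535912491 / 321574924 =-738446271092.13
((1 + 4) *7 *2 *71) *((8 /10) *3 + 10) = 61628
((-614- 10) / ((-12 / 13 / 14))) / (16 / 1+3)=9464 / 19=498.11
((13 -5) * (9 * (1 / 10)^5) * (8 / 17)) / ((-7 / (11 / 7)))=-198 / 2603125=-0.00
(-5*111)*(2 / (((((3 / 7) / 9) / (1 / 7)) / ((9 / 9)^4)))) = -3330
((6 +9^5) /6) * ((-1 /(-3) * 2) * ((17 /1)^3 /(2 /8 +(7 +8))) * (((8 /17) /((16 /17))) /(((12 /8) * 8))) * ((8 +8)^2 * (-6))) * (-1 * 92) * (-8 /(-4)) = 4555541125120 /183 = 24893667350.38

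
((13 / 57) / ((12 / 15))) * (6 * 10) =17.11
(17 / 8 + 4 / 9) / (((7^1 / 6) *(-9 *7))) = -185 / 5292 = -0.03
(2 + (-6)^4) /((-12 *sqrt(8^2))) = -13.52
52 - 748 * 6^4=-969356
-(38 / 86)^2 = -361 / 1849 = -0.20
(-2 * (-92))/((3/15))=920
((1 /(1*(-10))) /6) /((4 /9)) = -0.04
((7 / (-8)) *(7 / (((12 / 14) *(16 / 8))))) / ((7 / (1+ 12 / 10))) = -539 / 480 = -1.12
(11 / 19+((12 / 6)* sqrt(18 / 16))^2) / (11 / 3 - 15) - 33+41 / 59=-2496713 / 76228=-32.75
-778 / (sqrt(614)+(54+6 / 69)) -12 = -18466448 / 611365+205781 * sqrt(614) / 611365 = -21.86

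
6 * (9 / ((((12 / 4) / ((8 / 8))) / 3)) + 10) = 114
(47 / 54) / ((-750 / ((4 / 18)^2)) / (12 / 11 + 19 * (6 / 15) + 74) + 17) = -71252 / 13643937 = -0.01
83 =83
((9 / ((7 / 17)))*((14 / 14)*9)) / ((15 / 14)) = 918 / 5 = 183.60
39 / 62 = 0.63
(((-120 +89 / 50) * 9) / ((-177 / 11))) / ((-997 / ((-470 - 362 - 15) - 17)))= 84267216 / 1470575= 57.30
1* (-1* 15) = -15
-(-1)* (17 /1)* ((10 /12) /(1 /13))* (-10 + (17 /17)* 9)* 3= -1105 /2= -552.50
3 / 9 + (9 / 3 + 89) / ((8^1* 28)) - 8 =-1219 / 168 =-7.26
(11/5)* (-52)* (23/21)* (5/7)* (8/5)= -105248/735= -143.19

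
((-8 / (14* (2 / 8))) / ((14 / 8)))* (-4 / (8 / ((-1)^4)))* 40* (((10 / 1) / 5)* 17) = 43520 / 49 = 888.16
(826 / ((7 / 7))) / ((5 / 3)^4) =66906 / 625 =107.05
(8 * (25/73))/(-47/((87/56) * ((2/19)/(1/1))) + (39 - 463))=-4350/1129529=-0.00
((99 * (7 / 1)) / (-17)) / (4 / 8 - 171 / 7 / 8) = 3528 / 221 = 15.96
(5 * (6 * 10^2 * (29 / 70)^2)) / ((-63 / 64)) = -538240 / 1029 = -523.07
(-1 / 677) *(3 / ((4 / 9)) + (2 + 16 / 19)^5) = -0.28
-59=-59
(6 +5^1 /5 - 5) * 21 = 42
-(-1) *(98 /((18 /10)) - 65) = -95 /9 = -10.56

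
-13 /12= -1.08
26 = 26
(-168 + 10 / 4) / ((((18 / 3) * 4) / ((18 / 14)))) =-993 / 112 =-8.87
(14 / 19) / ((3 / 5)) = 70 / 57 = 1.23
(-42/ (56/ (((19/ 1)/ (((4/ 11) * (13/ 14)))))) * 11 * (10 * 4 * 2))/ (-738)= 80465/ 1599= 50.32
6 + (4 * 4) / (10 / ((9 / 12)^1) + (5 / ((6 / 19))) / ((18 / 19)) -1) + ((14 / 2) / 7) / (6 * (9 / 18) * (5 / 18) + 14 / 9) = 940116 / 134891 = 6.97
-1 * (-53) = 53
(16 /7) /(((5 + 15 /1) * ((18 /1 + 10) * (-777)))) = -1 /190365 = -0.00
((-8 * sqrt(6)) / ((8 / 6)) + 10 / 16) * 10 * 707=17675 / 4 - 42420 * sqrt(6)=-99488.60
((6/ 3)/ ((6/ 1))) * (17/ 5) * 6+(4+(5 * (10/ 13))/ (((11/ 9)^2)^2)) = 11918232/ 951665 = 12.52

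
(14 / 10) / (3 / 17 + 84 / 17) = 119 / 435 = 0.27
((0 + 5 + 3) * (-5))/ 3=-40/ 3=-13.33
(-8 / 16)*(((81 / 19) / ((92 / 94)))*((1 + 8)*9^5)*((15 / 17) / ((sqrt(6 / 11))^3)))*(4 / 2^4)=-37091924595*sqrt(66) / 475456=-633783.61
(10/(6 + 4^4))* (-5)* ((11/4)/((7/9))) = -2475/3668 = -0.67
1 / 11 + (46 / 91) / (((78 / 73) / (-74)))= -1363157 / 39039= -34.92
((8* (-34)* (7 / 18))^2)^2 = 821386940416 / 6561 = 125192339.65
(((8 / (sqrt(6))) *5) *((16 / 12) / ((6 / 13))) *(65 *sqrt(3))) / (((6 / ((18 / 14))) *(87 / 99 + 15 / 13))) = 604175 *sqrt(2) / 1526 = 559.92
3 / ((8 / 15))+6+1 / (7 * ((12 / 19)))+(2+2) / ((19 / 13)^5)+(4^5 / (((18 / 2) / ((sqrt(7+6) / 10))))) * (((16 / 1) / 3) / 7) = 5179422005 / 415984632+8192 * sqrt(13) / 945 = 43.71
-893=-893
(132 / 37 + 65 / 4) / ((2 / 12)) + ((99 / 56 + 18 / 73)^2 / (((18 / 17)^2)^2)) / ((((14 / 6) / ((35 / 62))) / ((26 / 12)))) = 1331518107516293 / 11040981331968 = 120.60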